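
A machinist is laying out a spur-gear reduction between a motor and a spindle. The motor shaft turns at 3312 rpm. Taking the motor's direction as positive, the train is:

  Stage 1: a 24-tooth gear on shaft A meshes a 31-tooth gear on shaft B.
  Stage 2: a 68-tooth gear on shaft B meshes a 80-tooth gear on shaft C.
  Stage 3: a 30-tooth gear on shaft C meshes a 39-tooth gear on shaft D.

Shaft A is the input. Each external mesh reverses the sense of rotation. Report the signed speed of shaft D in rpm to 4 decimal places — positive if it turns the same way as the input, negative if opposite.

-1676.5459 rpm (opposite to input, |ω| = 1676.5459 rpm)

Stage 1 [24T→31T]: ω = 3312.0000×24/31 = 2564.1290 rpm, dir flips to −; running = −2564.1290
Stage 2 [68T→80T]: ω = 2564.1290×68/80 = 2179.5097 rpm, dir flips to +; running = +2179.5097
Stage 3 [30T→39T]: ω = 2179.5097×30/39 = 1676.5459 rpm, dir flips to −; running = −1676.5459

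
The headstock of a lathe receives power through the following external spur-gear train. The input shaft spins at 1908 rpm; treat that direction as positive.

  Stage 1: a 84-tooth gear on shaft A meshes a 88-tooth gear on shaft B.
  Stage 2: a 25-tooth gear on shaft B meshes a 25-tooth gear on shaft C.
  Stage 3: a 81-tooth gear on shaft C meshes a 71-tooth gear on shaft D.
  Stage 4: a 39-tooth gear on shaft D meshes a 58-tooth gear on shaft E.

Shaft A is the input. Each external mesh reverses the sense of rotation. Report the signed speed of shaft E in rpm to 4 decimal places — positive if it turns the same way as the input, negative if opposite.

+1397.1347 rpm (same as input, |ω| = 1397.1347 rpm)

Stage 1 [84T→88T]: ω = 1908.0000×84/88 = 1821.2727 rpm, dir flips to −; running = −1821.2727
Stage 2 [25T→25T]: ω = 1821.2727×25/25 = 1821.2727 rpm, dir flips to +; running = +1821.2727
Stage 3 [81T→71T]: ω = 1821.2727×81/71 = 2077.7900 rpm, dir flips to −; running = −2077.7900
Stage 4 [39T→58T]: ω = 2077.7900×39/58 = 1397.1347 rpm, dir flips to +; running = +1397.1347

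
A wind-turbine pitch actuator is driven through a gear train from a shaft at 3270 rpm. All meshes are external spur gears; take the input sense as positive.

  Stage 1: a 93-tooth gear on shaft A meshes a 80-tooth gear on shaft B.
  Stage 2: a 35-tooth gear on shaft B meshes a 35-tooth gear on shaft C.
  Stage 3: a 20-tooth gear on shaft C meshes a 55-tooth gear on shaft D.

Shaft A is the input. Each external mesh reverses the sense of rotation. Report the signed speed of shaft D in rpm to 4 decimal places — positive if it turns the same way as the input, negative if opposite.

-1382.3182 rpm (opposite to input, |ω| = 1382.3182 rpm)

Stage 1 [93T→80T]: ω = 3270.0000×93/80 = 3801.3750 rpm, dir flips to −; running = −3801.3750
Stage 2 [35T→35T]: ω = 3801.3750×35/35 = 3801.3750 rpm, dir flips to +; running = +3801.3750
Stage 3 [20T→55T]: ω = 3801.3750×20/55 = 1382.3182 rpm, dir flips to −; running = −1382.3182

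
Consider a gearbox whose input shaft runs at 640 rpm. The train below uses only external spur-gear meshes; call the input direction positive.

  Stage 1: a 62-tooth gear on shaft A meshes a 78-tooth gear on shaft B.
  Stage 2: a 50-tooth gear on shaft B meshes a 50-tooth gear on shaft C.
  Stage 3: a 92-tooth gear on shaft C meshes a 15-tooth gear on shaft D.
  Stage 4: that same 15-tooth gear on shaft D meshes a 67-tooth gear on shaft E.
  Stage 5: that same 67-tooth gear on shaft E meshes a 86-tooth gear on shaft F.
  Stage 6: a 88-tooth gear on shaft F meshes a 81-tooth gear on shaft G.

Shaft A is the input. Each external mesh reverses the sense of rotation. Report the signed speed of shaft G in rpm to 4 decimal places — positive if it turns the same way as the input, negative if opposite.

Stage 1 [62T→78T]: ω = 640.0000×62/78 = 508.7179 rpm, dir flips to −; running = −508.7179
Stage 2 [50T→50T]: ω = 508.7179×50/50 = 508.7179 rpm, dir flips to +; running = +508.7179
Stage 3 [92T→15T]: ω = 508.7179×92/15 = 3120.1368 rpm, dir flips to −; running = −3120.1368
Stage 4 [15T→67T]: ω = 3120.1368×15/67 = 698.5381 rpm, dir flips to +; running = +698.5381
Stage 5 [67T→86T]: ω = 698.5381×67/86 = 544.2099 rpm, dir flips to −; running = −544.2099
Stage 6 [88T→81T]: ω = 544.2099×88/81 = 591.2404 rpm, dir flips to +; running = +591.2404

+591.2404 rpm (same as input, |ω| = 591.2404 rpm)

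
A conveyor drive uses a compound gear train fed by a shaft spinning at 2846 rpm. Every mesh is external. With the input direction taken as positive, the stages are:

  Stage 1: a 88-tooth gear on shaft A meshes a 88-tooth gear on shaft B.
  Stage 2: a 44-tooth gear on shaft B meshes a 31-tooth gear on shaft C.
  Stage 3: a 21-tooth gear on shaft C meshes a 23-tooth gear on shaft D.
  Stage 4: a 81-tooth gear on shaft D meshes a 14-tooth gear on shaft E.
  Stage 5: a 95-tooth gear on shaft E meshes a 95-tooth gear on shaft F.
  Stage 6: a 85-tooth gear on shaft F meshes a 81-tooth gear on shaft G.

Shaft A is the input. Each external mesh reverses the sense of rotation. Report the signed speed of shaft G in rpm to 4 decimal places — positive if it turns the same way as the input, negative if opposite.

Stage 1 [88T→88T]: ω = 2846.0000×88/88 = 2846.0000 rpm, dir flips to −; running = −2846.0000
Stage 2 [44T→31T]: ω = 2846.0000×44/31 = 4039.4839 rpm, dir flips to +; running = +4039.4839
Stage 3 [21T→23T]: ω = 4039.4839×21/23 = 3688.2244 rpm, dir flips to −; running = −3688.2244
Stage 4 [81T→14T]: ω = 3688.2244×81/14 = 21339.0126 rpm, dir flips to +; running = +21339.0126
Stage 5 [95T→95T]: ω = 21339.0126×95/95 = 21339.0126 rpm, dir flips to −; running = −21339.0126
Stage 6 [85T→81T]: ω = 21339.0126×85/81 = 22392.7910 rpm, dir flips to +; running = +22392.7910

+22392.7910 rpm (same as input, |ω| = 22392.7910 rpm)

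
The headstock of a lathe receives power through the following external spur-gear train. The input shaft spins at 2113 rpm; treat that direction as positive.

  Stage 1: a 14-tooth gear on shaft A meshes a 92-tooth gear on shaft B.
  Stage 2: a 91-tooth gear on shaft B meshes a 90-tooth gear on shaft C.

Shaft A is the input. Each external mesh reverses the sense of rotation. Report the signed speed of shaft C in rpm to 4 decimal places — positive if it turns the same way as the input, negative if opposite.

+325.1162 rpm (same as input, |ω| = 325.1162 rpm)

Stage 1 [14T→92T]: ω = 2113.0000×14/92 = 321.5435 rpm, dir flips to −; running = −321.5435
Stage 2 [91T→90T]: ω = 321.5435×91/90 = 325.1162 rpm, dir flips to +; running = +325.1162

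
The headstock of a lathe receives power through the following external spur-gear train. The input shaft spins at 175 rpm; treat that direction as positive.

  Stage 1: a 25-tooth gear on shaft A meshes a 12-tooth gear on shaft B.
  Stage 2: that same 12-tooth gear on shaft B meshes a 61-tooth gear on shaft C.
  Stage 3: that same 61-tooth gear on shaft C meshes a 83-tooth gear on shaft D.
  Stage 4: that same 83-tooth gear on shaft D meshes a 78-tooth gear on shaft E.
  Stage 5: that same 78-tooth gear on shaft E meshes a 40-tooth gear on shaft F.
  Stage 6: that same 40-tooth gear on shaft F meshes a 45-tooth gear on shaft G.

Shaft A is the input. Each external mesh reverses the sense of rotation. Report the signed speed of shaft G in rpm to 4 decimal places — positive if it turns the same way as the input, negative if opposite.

Stage 1 [25T→12T]: ω = 175.0000×25/12 = 364.5833 rpm, dir flips to −; running = −364.5833
Stage 2 [12T→61T]: ω = 364.5833×12/61 = 71.7213 rpm, dir flips to +; running = +71.7213
Stage 3 [61T→83T]: ω = 71.7213×61/83 = 52.7108 rpm, dir flips to −; running = −52.7108
Stage 4 [83T→78T]: ω = 52.7108×83/78 = 56.0897 rpm, dir flips to +; running = +56.0897
Stage 5 [78T→40T]: ω = 56.0897×78/40 = 109.3750 rpm, dir flips to −; running = −109.3750
Stage 6 [40T→45T]: ω = 109.3750×40/45 = 97.2222 rpm, dir flips to +; running = +97.2222

+97.2222 rpm (same as input, |ω| = 97.2222 rpm)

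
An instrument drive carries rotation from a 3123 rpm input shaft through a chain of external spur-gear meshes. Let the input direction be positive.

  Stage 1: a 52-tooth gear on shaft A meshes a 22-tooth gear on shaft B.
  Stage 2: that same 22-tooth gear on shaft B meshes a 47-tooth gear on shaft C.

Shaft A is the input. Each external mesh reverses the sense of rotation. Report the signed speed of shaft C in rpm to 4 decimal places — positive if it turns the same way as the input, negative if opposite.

Stage 1 [52T→22T]: ω = 3123.0000×52/22 = 7381.6364 rpm, dir flips to −; running = −7381.6364
Stage 2 [22T→47T]: ω = 7381.6364×22/47 = 3455.2340 rpm, dir flips to +; running = +3455.2340

+3455.2340 rpm (same as input, |ω| = 3455.2340 rpm)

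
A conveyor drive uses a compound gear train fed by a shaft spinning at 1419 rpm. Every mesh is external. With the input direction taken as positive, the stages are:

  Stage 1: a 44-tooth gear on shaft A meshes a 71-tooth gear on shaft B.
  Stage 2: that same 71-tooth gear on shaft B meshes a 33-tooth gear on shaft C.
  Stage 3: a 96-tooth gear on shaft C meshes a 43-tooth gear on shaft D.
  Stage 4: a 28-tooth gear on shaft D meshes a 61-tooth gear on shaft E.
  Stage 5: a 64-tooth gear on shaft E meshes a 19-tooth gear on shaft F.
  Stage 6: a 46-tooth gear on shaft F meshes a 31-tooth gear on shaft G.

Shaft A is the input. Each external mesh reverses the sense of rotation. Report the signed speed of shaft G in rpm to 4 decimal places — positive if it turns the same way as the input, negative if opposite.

Stage 1 [44T→71T]: ω = 1419.0000×44/71 = 879.3803 rpm, dir flips to −; running = −879.3803
Stage 2 [71T→33T]: ω = 879.3803×71/33 = 1892.0000 rpm, dir flips to +; running = +1892.0000
Stage 3 [96T→43T]: ω = 1892.0000×96/43 = 4224.0000 rpm, dir flips to −; running = −4224.0000
Stage 4 [28T→61T]: ω = 4224.0000×28/61 = 1938.8852 rpm, dir flips to +; running = +1938.8852
Stage 5 [64T→19T]: ω = 1938.8852×64/19 = 6530.9819 rpm, dir flips to −; running = −6530.9819
Stage 6 [46T→31T]: ω = 6530.9819×46/31 = 9691.1344 rpm, dir flips to +; running = +9691.1344

+9691.1344 rpm (same as input, |ω| = 9691.1344 rpm)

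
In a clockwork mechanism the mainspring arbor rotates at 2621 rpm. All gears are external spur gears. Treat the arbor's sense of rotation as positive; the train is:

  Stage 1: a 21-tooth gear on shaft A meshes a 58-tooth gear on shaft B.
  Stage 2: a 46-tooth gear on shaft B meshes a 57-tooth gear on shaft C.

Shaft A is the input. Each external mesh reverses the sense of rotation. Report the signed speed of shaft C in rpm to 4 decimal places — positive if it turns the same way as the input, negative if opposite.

+765.8457 rpm (same as input, |ω| = 765.8457 rpm)

Stage 1 [21T→58T]: ω = 2621.0000×21/58 = 948.9828 rpm, dir flips to −; running = −948.9828
Stage 2 [46T→57T]: ω = 948.9828×46/57 = 765.8457 rpm, dir flips to +; running = +765.8457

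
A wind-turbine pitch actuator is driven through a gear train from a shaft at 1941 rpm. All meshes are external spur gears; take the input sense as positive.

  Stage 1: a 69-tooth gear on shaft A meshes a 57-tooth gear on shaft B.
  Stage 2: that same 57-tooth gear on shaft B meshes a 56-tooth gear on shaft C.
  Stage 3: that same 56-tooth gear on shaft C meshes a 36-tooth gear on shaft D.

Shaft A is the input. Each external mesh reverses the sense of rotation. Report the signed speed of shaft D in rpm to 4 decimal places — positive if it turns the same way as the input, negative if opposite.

Stage 1 [69T→57T]: ω = 1941.0000×69/57 = 2349.6316 rpm, dir flips to −; running = −2349.6316
Stage 2 [57T→56T]: ω = 2349.6316×57/56 = 2391.5893 rpm, dir flips to +; running = +2391.5893
Stage 3 [56T→36T]: ω = 2391.5893×56/36 = 3720.2500 rpm, dir flips to −; running = −3720.2500

-3720.2500 rpm (opposite to input, |ω| = 3720.2500 rpm)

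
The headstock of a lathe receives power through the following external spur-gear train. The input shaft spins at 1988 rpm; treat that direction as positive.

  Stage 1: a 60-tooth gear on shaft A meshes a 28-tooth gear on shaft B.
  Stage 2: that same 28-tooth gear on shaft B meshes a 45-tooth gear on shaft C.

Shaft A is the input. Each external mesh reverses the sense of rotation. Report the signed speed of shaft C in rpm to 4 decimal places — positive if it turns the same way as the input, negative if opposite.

+2650.6667 rpm (same as input, |ω| = 2650.6667 rpm)

Stage 1 [60T→28T]: ω = 1988.0000×60/28 = 4260.0000 rpm, dir flips to −; running = −4260.0000
Stage 2 [28T→45T]: ω = 4260.0000×28/45 = 2650.6667 rpm, dir flips to +; running = +2650.6667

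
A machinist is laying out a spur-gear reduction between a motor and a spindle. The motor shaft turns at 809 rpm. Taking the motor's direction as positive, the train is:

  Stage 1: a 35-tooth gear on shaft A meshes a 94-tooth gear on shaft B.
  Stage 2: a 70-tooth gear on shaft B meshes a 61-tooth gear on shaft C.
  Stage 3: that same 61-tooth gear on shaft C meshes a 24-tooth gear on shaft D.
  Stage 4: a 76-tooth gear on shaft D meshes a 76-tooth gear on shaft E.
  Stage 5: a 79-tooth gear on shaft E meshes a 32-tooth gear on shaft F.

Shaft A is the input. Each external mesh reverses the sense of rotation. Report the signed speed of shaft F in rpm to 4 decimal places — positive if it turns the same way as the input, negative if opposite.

Stage 1 [35T→94T]: ω = 809.0000×35/94 = 301.2234 rpm, dir flips to −; running = −301.2234
Stage 2 [70T→61T]: ω = 301.2234×70/61 = 345.6662 rpm, dir flips to +; running = +345.6662
Stage 3 [61T→24T]: ω = 345.6662×61/24 = 878.5683 rpm, dir flips to −; running = −878.5683
Stage 4 [76T→76T]: ω = 878.5683×76/76 = 878.5683 rpm, dir flips to +; running = +878.5683
Stage 5 [79T→32T]: ω = 878.5683×79/32 = 2168.9654 rpm, dir flips to −; running = −2168.9654

-2168.9654 rpm (opposite to input, |ω| = 2168.9654 rpm)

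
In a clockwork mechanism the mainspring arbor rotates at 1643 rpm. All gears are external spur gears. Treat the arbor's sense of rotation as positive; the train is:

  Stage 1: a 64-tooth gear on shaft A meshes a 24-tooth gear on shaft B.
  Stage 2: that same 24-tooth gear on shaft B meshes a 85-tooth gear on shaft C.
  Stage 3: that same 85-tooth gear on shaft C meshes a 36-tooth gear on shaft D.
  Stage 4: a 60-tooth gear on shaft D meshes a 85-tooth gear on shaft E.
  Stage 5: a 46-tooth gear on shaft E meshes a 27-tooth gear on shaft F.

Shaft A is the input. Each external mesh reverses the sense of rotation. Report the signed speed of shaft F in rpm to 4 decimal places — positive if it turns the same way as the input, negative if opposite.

Stage 1 [64T→24T]: ω = 1643.0000×64/24 = 4381.3333 rpm, dir flips to −; running = −4381.3333
Stage 2 [24T→85T]: ω = 4381.3333×24/85 = 1237.0824 rpm, dir flips to +; running = +1237.0824
Stage 3 [85T→36T]: ω = 1237.0824×85/36 = 2920.8889 rpm, dir flips to −; running = −2920.8889
Stage 4 [60T→85T]: ω = 2920.8889×60/85 = 2061.8039 rpm, dir flips to +; running = +2061.8039
Stage 5 [46T→27T]: ω = 2061.8039×46/27 = 3512.7030 rpm, dir flips to −; running = −3512.7030

-3512.7030 rpm (opposite to input, |ω| = 3512.7030 rpm)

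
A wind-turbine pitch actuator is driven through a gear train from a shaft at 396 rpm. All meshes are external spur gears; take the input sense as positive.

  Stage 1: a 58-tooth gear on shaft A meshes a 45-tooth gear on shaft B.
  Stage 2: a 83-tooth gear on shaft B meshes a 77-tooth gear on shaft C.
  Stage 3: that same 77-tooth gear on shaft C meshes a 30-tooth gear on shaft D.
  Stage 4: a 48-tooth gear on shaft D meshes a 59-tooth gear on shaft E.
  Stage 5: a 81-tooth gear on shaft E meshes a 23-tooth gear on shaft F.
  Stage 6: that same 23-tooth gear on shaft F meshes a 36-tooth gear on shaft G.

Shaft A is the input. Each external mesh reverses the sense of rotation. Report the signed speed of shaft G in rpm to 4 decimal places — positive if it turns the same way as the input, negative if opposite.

+2584.8732 rpm (same as input, |ω| = 2584.8732 rpm)

Stage 1 [58T→45T]: ω = 396.0000×58/45 = 510.4000 rpm, dir flips to −; running = −510.4000
Stage 2 [83T→77T]: ω = 510.4000×83/77 = 550.1714 rpm, dir flips to +; running = +550.1714
Stage 3 [77T→30T]: ω = 550.1714×77/30 = 1412.1067 rpm, dir flips to −; running = −1412.1067
Stage 4 [48T→59T]: ω = 1412.1067×48/59 = 1148.8325 rpm, dir flips to +; running = +1148.8325
Stage 5 [81T→23T]: ω = 1148.8325×81/23 = 4045.8885 rpm, dir flips to −; running = −4045.8885
Stage 6 [23T→36T]: ω = 4045.8885×23/36 = 2584.8732 rpm, dir flips to +; running = +2584.8732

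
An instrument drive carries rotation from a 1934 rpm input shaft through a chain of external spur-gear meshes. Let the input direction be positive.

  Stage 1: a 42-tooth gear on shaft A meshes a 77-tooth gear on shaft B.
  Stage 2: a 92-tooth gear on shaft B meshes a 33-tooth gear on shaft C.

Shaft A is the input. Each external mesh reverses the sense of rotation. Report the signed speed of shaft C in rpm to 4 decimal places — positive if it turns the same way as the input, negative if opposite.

Stage 1 [42T→77T]: ω = 1934.0000×42/77 = 1054.9091 rpm, dir flips to −; running = −1054.9091
Stage 2 [92T→33T]: ω = 1054.9091×92/33 = 2940.9587 rpm, dir flips to +; running = +2940.9587

+2940.9587 rpm (same as input, |ω| = 2940.9587 rpm)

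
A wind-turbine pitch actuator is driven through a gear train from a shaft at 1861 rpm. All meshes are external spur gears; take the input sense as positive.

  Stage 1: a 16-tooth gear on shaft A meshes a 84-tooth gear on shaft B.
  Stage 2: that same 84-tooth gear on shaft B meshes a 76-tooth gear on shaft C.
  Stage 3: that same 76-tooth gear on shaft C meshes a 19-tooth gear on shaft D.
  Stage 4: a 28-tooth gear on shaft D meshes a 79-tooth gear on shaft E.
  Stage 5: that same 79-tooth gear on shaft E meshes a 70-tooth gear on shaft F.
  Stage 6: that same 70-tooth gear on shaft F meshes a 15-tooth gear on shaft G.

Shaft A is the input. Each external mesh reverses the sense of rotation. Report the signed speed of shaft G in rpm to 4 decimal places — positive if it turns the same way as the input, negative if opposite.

+2925.3614 rpm (same as input, |ω| = 2925.3614 rpm)

Stage 1 [16T→84T]: ω = 1861.0000×16/84 = 354.4762 rpm, dir flips to −; running = −354.4762
Stage 2 [84T→76T]: ω = 354.4762×84/76 = 391.7895 rpm, dir flips to +; running = +391.7895
Stage 3 [76T→19T]: ω = 391.7895×76/19 = 1567.1579 rpm, dir flips to −; running = −1567.1579
Stage 4 [28T→79T]: ω = 1567.1579×28/79 = 555.4484 rpm, dir flips to +; running = +555.4484
Stage 5 [79T→70T]: ω = 555.4484×79/70 = 626.8632 rpm, dir flips to −; running = −626.8632
Stage 6 [70T→15T]: ω = 626.8632×70/15 = 2925.3614 rpm, dir flips to +; running = +2925.3614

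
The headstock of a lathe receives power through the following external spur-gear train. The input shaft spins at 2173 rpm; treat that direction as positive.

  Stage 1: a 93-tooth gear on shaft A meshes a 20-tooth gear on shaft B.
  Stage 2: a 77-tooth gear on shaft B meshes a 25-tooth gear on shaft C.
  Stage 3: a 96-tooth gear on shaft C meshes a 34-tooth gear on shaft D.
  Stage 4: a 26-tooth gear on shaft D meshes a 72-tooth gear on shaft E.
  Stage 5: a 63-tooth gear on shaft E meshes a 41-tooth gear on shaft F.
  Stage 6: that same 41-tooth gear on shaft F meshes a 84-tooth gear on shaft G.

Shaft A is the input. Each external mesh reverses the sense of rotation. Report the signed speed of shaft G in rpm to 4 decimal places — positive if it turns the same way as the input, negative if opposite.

+23798.9516 rpm (same as input, |ω| = 23798.9516 rpm)

Stage 1 [93T→20T]: ω = 2173.0000×93/20 = 10104.4500 rpm, dir flips to −; running = −10104.4500
Stage 2 [77T→25T]: ω = 10104.4500×77/25 = 31121.7060 rpm, dir flips to +; running = +31121.7060
Stage 3 [96T→34T]: ω = 31121.7060×96/34 = 87873.0522 rpm, dir flips to −; running = −87873.0522
Stage 4 [26T→72T]: ω = 87873.0522×26/72 = 31731.9355 rpm, dir flips to +; running = +31731.9355
Stage 5 [63T→41T]: ω = 31731.9355×63/41 = 48758.8278 rpm, dir flips to −; running = −48758.8278
Stage 6 [41T→84T]: ω = 48758.8278×41/84 = 23798.9516 rpm, dir flips to +; running = +23798.9516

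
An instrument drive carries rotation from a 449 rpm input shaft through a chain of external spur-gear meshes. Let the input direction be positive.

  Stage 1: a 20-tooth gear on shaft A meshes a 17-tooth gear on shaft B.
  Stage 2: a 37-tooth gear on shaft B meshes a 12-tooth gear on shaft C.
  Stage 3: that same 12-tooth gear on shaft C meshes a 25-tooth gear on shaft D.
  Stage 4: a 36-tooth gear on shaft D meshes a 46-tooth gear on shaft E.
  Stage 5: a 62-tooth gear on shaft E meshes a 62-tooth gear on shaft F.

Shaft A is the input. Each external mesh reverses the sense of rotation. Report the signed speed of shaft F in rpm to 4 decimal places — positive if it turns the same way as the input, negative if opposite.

Stage 1 [20T→17T]: ω = 449.0000×20/17 = 528.2353 rpm, dir flips to −; running = −528.2353
Stage 2 [37T→12T]: ω = 528.2353×37/12 = 1628.7255 rpm, dir flips to +; running = +1628.7255
Stage 3 [12T→25T]: ω = 1628.7255×12/25 = 781.7882 rpm, dir flips to −; running = −781.7882
Stage 4 [36T→46T]: ω = 781.7882×36/46 = 611.8343 rpm, dir flips to +; running = +611.8343
Stage 5 [62T→62T]: ω = 611.8343×62/62 = 611.8343 rpm, dir flips to −; running = −611.8343

-611.8343 rpm (opposite to input, |ω| = 611.8343 rpm)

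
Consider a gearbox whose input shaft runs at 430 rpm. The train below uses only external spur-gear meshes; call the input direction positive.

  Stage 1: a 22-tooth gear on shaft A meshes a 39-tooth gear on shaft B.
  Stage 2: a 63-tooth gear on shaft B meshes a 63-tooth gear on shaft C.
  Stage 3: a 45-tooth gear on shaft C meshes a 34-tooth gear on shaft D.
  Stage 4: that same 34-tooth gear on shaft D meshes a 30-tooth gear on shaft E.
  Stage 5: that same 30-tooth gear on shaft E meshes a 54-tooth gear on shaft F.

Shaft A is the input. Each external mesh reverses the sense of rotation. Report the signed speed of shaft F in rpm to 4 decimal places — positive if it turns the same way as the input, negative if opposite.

Stage 1 [22T→39T]: ω = 430.0000×22/39 = 242.5641 rpm, dir flips to −; running = −242.5641
Stage 2 [63T→63T]: ω = 242.5641×63/63 = 242.5641 rpm, dir flips to +; running = +242.5641
Stage 3 [45T→34T]: ω = 242.5641×45/34 = 321.0407 rpm, dir flips to −; running = −321.0407
Stage 4 [34T→30T]: ω = 321.0407×34/30 = 363.8462 rpm, dir flips to +; running = +363.8462
Stage 5 [30T→54T]: ω = 363.8462×30/54 = 202.1368 rpm, dir flips to −; running = −202.1368

-202.1368 rpm (opposite to input, |ω| = 202.1368 rpm)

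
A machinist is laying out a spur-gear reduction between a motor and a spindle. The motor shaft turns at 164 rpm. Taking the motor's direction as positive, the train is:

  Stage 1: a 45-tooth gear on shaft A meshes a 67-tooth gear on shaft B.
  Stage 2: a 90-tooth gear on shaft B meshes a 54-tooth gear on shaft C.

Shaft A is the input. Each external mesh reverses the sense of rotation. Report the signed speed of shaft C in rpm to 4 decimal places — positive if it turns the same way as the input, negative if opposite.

+183.5821 rpm (same as input, |ω| = 183.5821 rpm)

Stage 1 [45T→67T]: ω = 164.0000×45/67 = 110.1493 rpm, dir flips to −; running = −110.1493
Stage 2 [90T→54T]: ω = 110.1493×90/54 = 183.5821 rpm, dir flips to +; running = +183.5821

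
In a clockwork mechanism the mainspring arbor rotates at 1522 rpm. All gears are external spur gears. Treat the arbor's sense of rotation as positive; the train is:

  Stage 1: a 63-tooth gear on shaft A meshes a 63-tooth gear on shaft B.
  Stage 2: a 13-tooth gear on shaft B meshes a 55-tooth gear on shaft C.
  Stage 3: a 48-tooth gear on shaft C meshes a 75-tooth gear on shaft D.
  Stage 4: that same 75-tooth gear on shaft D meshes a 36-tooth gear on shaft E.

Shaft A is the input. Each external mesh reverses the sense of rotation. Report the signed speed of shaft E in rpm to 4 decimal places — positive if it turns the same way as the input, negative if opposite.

+479.6606 rpm (same as input, |ω| = 479.6606 rpm)

Stage 1 [63T→63T]: ω = 1522.0000×63/63 = 1522.0000 rpm, dir flips to −; running = −1522.0000
Stage 2 [13T→55T]: ω = 1522.0000×13/55 = 359.7455 rpm, dir flips to +; running = +359.7455
Stage 3 [48T→75T]: ω = 359.7455×48/75 = 230.2371 rpm, dir flips to −; running = −230.2371
Stage 4 [75T→36T]: ω = 230.2371×75/36 = 479.6606 rpm, dir flips to +; running = +479.6606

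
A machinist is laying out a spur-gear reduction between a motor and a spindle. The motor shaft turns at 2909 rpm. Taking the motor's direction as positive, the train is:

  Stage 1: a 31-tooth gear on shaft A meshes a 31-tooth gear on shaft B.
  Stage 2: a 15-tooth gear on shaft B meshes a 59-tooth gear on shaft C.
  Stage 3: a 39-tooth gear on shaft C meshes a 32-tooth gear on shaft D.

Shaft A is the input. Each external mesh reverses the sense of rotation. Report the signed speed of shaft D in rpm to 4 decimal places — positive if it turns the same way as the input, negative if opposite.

Stage 1 [31T→31T]: ω = 2909.0000×31/31 = 2909.0000 rpm, dir flips to −; running = −2909.0000
Stage 2 [15T→59T]: ω = 2909.0000×15/59 = 739.5763 rpm, dir flips to +; running = +739.5763
Stage 3 [39T→32T]: ω = 739.5763×39/32 = 901.3586 rpm, dir flips to −; running = −901.3586

-901.3586 rpm (opposite to input, |ω| = 901.3586 rpm)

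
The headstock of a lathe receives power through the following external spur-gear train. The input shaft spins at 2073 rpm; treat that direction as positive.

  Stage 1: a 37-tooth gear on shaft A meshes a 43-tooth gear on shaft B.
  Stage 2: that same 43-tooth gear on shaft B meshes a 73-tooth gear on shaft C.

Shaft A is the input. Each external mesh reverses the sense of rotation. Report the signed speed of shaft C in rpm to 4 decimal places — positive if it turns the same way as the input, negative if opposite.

+1050.6986 rpm (same as input, |ω| = 1050.6986 rpm)

Stage 1 [37T→43T]: ω = 2073.0000×37/43 = 1783.7442 rpm, dir flips to −; running = −1783.7442
Stage 2 [43T→73T]: ω = 1783.7442×43/73 = 1050.6986 rpm, dir flips to +; running = +1050.6986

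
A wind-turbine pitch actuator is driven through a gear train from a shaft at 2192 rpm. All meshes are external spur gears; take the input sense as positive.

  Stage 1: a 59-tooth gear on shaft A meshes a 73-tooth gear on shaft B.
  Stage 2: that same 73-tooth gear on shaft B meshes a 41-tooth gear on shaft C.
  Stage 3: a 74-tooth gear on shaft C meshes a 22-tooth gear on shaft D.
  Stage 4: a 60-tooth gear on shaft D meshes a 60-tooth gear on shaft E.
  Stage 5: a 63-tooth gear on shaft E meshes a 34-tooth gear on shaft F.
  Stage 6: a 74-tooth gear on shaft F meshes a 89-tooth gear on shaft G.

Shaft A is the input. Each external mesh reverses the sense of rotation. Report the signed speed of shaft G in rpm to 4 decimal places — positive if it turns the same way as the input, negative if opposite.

+16346.3611 rpm (same as input, |ω| = 16346.3611 rpm)

Stage 1 [59T→73T]: ω = 2192.0000×59/73 = 1771.6164 rpm, dir flips to −; running = −1771.6164
Stage 2 [73T→41T]: ω = 1771.6164×73/41 = 3154.3415 rpm, dir flips to +; running = +3154.3415
Stage 3 [74T→22T]: ω = 3154.3415×74/22 = 10610.0576 rpm, dir flips to −; running = −10610.0576
Stage 4 [60T→60T]: ω = 10610.0576×60/60 = 10610.0576 rpm, dir flips to +; running = +10610.0576
Stage 5 [63T→34T]: ω = 10610.0576×63/34 = 19659.8127 rpm, dir flips to −; running = −19659.8127
Stage 6 [74T→89T]: ω = 19659.8127×74/89 = 16346.3611 rpm, dir flips to +; running = +16346.3611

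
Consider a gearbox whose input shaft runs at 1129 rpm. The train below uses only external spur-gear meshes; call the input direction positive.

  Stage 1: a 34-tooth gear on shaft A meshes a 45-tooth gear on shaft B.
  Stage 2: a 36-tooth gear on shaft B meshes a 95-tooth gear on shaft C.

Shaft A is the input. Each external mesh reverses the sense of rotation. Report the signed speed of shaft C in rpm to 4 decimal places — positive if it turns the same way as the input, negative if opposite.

+323.2505 rpm (same as input, |ω| = 323.2505 rpm)

Stage 1 [34T→45T]: ω = 1129.0000×34/45 = 853.0222 rpm, dir flips to −; running = −853.0222
Stage 2 [36T→95T]: ω = 853.0222×36/95 = 323.2505 rpm, dir flips to +; running = +323.2505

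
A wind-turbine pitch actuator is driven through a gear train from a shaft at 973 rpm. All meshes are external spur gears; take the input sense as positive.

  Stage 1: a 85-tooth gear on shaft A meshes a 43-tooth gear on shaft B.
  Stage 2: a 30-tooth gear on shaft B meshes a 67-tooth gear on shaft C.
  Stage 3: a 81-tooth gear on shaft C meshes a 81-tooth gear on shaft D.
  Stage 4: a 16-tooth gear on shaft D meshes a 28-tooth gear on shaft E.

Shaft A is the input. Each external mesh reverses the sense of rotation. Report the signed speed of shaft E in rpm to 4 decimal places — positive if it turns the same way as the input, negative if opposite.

+492.1208 rpm (same as input, |ω| = 492.1208 rpm)

Stage 1 [85T→43T]: ω = 973.0000×85/43 = 1923.3721 rpm, dir flips to −; running = −1923.3721
Stage 2 [30T→67T]: ω = 1923.3721×30/67 = 861.2114 rpm, dir flips to +; running = +861.2114
Stage 3 [81T→81T]: ω = 861.2114×81/81 = 861.2114 rpm, dir flips to −; running = −861.2114
Stage 4 [16T→28T]: ω = 861.2114×16/28 = 492.1208 rpm, dir flips to +; running = +492.1208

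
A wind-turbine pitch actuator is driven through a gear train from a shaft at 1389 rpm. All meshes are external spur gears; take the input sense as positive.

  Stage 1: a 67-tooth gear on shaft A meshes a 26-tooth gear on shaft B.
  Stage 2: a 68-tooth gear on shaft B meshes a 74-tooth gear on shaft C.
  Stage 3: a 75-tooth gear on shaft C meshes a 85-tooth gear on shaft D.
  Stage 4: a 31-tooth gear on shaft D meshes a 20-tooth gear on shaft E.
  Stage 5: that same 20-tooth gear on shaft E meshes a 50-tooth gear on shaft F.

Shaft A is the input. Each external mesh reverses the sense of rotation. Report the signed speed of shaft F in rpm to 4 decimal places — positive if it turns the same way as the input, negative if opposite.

-1799.3470 rpm (opposite to input, |ω| = 1799.3470 rpm)

Stage 1 [67T→26T]: ω = 1389.0000×67/26 = 3579.3462 rpm, dir flips to −; running = −3579.3462
Stage 2 [68T→74T]: ω = 3579.3462×68/74 = 3289.1289 rpm, dir flips to +; running = +3289.1289
Stage 3 [75T→85T]: ω = 3289.1289×75/85 = 2902.1726 rpm, dir flips to −; running = −2902.1726
Stage 4 [31T→20T]: ω = 2902.1726×31/20 = 4498.3675 rpm, dir flips to +; running = +4498.3675
Stage 5 [20T→50T]: ω = 4498.3675×20/50 = 1799.3470 rpm, dir flips to −; running = −1799.3470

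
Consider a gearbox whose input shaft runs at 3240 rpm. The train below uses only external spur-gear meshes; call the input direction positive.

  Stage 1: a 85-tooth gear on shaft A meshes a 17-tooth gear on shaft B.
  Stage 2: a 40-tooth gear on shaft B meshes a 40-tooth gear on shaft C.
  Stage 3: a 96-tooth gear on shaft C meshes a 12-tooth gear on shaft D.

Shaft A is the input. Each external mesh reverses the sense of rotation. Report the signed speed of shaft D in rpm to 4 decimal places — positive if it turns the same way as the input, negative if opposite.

-129600.0000 rpm (opposite to input, |ω| = 129600.0000 rpm)

Stage 1 [85T→17T]: ω = 3240.0000×85/17 = 16200.0000 rpm, dir flips to −; running = −16200.0000
Stage 2 [40T→40T]: ω = 16200.0000×40/40 = 16200.0000 rpm, dir flips to +; running = +16200.0000
Stage 3 [96T→12T]: ω = 16200.0000×96/12 = 129600.0000 rpm, dir flips to −; running = −129600.0000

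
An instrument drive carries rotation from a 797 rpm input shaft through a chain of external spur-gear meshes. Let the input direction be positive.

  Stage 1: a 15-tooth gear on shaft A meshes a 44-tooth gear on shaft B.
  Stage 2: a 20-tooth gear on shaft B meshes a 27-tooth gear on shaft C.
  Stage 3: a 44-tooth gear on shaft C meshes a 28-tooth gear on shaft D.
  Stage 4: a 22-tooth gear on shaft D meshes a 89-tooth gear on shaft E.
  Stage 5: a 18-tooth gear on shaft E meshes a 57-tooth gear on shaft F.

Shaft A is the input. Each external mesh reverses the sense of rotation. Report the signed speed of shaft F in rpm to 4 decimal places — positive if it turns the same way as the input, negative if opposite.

-24.6881 rpm (opposite to input, |ω| = 24.6881 rpm)

Stage 1 [15T→44T]: ω = 797.0000×15/44 = 271.7045 rpm, dir flips to −; running = −271.7045
Stage 2 [20T→27T]: ω = 271.7045×20/27 = 201.2626 rpm, dir flips to +; running = +201.2626
Stage 3 [44T→28T]: ω = 201.2626×44/28 = 316.2698 rpm, dir flips to −; running = −316.2698
Stage 4 [22T→89T]: ω = 316.2698×22/89 = 78.1791 rpm, dir flips to +; running = +78.1791
Stage 5 [18T→57T]: ω = 78.1791×18/57 = 24.6881 rpm, dir flips to −; running = −24.6881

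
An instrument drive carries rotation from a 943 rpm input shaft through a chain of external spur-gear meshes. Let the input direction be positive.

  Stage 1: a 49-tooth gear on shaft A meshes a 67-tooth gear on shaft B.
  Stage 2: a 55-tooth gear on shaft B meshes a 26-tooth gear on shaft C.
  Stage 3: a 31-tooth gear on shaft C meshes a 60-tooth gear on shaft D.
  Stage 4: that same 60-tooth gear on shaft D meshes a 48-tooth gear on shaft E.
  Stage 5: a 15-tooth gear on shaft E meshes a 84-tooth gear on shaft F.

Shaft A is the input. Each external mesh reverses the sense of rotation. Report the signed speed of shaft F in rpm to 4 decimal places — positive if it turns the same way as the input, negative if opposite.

-168.2499 rpm (opposite to input, |ω| = 168.2499 rpm)

Stage 1 [49T→67T]: ω = 943.0000×49/67 = 689.6567 rpm, dir flips to −; running = −689.6567
Stage 2 [55T→26T]: ω = 689.6567×55/26 = 1458.8892 rpm, dir flips to +; running = +1458.8892
Stage 3 [31T→60T]: ω = 1458.8892×31/60 = 753.7594 rpm, dir flips to −; running = −753.7594
Stage 4 [60T→48T]: ω = 753.7594×60/48 = 942.1993 rpm, dir flips to +; running = +942.1993
Stage 5 [15T→84T]: ω = 942.1993×15/84 = 168.2499 rpm, dir flips to −; running = −168.2499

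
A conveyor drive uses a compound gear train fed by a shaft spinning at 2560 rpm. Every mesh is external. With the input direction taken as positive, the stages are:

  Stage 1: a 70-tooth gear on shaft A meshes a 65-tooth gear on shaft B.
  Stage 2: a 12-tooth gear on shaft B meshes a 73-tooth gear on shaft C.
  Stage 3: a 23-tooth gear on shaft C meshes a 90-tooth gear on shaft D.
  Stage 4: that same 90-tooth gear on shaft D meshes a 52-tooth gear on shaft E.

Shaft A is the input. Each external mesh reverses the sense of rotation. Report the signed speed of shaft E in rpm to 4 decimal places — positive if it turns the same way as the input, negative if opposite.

+200.4507 rpm (same as input, |ω| = 200.4507 rpm)

Stage 1 [70T→65T]: ω = 2560.0000×70/65 = 2756.9231 rpm, dir flips to −; running = −2756.9231
Stage 2 [12T→73T]: ω = 2756.9231×12/73 = 453.1928 rpm, dir flips to +; running = +453.1928
Stage 3 [23T→90T]: ω = 453.1928×23/90 = 115.8159 rpm, dir flips to −; running = −115.8159
Stage 4 [90T→52T]: ω = 115.8159×90/52 = 200.4507 rpm, dir flips to +; running = +200.4507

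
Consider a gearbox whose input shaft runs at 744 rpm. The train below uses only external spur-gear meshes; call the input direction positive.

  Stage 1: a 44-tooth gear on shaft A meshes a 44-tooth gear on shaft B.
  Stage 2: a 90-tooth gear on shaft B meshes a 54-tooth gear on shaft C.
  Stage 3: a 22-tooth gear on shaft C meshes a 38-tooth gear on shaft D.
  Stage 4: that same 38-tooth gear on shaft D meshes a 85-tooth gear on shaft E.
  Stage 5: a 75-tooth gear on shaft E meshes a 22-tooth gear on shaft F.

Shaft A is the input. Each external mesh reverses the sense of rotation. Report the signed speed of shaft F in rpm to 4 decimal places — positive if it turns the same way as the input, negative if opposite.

Stage 1 [44T→44T]: ω = 744.0000×44/44 = 744.0000 rpm, dir flips to −; running = −744.0000
Stage 2 [90T→54T]: ω = 744.0000×90/54 = 1240.0000 rpm, dir flips to +; running = +1240.0000
Stage 3 [22T→38T]: ω = 1240.0000×22/38 = 717.8947 rpm, dir flips to −; running = −717.8947
Stage 4 [38T→85T]: ω = 717.8947×38/85 = 320.9412 rpm, dir flips to +; running = +320.9412
Stage 5 [75T→22T]: ω = 320.9412×75/22 = 1094.1176 rpm, dir flips to −; running = −1094.1176

-1094.1176 rpm (opposite to input, |ω| = 1094.1176 rpm)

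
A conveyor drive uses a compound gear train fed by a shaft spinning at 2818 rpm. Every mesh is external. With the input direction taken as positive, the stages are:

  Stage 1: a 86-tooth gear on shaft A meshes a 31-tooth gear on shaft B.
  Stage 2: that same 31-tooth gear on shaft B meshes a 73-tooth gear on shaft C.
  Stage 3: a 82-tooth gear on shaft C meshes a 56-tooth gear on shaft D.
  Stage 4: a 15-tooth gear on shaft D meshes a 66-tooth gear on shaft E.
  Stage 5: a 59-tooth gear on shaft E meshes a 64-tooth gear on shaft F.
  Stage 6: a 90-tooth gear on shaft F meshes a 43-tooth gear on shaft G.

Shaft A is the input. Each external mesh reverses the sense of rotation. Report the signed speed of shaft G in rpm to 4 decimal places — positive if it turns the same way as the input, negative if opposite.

Stage 1 [86T→31T]: ω = 2818.0000×86/31 = 7817.6774 rpm, dir flips to −; running = −7817.6774
Stage 2 [31T→73T]: ω = 7817.6774×31/73 = 3319.8356 rpm, dir flips to +; running = +3319.8356
Stage 3 [82T→56T]: ω = 3319.8356×82/56 = 4861.1879 rpm, dir flips to −; running = −4861.1879
Stage 4 [15T→66T]: ω = 4861.1879×15/66 = 1104.8154 rpm, dir flips to +; running = +1104.8154
Stage 5 [59T→64T]: ω = 1104.8154×59/64 = 1018.5017 rpm, dir flips to −; running = −1018.5017
Stage 6 [90T→43T]: ω = 1018.5017×90/43 = 2131.7478 rpm, dir flips to +; running = +2131.7478

+2131.7478 rpm (same as input, |ω| = 2131.7478 rpm)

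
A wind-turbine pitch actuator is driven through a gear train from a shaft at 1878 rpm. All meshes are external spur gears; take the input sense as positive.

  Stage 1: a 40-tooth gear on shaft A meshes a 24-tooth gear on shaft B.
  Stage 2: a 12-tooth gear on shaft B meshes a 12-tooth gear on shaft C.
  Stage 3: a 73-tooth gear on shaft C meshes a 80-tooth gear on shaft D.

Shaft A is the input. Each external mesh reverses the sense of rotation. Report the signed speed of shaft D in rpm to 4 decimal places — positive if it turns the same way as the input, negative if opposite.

Stage 1 [40T→24T]: ω = 1878.0000×40/24 = 3130.0000 rpm, dir flips to −; running = −3130.0000
Stage 2 [12T→12T]: ω = 3130.0000×12/12 = 3130.0000 rpm, dir flips to +; running = +3130.0000
Stage 3 [73T→80T]: ω = 3130.0000×73/80 = 2856.1250 rpm, dir flips to −; running = −2856.1250

-2856.1250 rpm (opposite to input, |ω| = 2856.1250 rpm)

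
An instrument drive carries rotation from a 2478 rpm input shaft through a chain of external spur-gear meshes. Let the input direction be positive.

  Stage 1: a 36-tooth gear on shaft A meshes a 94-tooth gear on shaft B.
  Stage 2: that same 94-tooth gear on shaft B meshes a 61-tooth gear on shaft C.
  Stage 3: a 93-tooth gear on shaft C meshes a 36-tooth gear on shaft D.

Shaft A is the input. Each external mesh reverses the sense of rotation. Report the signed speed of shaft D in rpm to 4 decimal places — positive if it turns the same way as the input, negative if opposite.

Stage 1 [36T→94T]: ω = 2478.0000×36/94 = 949.0213 rpm, dir flips to −; running = −949.0213
Stage 2 [94T→61T]: ω = 949.0213×94/61 = 1462.4262 rpm, dir flips to +; running = +1462.4262
Stage 3 [93T→36T]: ω = 1462.4262×93/36 = 3777.9344 rpm, dir flips to −; running = −3777.9344

-3777.9344 rpm (opposite to input, |ω| = 3777.9344 rpm)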